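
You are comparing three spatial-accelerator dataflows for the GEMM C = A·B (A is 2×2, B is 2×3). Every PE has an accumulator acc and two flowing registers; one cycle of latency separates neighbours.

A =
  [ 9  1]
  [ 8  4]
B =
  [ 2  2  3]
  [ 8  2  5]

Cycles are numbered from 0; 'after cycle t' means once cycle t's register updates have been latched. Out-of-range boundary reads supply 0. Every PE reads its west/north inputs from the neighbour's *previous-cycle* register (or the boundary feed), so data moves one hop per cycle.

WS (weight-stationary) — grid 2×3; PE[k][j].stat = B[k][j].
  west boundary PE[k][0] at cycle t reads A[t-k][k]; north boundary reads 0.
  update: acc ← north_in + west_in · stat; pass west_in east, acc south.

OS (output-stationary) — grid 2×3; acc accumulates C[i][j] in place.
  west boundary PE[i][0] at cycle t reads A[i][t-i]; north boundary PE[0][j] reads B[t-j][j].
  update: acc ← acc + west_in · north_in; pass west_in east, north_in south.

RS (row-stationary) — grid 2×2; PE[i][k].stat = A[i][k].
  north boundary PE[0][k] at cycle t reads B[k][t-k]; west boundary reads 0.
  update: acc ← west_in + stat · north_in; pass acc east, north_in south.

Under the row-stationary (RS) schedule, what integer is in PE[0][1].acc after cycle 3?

Tracing RS — 2×2 array, target PE[0][1]:
  step 0 · PE0,0: acc=18; fwd→18 fwd↓2
  step 0 · PE0,1: acc=0; fwd→0 fwd↓0
  step 1 · PE0,0: acc=18; fwd→18 fwd↓2
  step 1 · PE0,1: acc=26; fwd→26 fwd↓8
  step 2 · PE0,0: acc=27; fwd→27 fwd↓3
  step 2 · PE0,1: acc=20; fwd→20 fwd↓2
  step 3 · PE0,0: acc=0; fwd→0 fwd↓0
  step 3 · PE0,1: acc=32; fwd→32 fwd↓5

PE[0][1].acc = 32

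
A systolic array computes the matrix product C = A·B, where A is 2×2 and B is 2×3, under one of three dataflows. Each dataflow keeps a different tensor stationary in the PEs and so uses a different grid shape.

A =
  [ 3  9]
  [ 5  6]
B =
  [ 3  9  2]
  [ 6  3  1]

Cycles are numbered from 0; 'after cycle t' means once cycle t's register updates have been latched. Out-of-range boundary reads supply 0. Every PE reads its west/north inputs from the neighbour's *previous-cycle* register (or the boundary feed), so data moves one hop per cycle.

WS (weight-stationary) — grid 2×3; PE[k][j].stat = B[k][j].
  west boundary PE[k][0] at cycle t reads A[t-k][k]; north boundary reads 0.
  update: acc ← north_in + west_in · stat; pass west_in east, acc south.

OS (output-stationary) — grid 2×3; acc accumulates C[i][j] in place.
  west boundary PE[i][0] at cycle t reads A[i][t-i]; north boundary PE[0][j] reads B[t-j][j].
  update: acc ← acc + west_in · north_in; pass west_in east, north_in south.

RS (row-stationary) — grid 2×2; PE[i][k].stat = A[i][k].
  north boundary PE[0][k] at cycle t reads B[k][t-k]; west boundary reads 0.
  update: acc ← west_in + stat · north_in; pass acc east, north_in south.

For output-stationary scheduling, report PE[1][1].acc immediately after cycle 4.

OS on a 2×3 grid — tracing PE[1][1] and its feeders:
  0: (0,1).acc=0  regs=<0,0>
  0: (1,0).acc=0  regs=<0,0>
  0: (1,1).acc=0  regs=<0,0>
  1: (0,1).acc=27  regs=<3,9>
  1: (1,0).acc=15  regs=<5,3>
  1: (1,1).acc=0  regs=<0,0>
  2: (0,1).acc=54  regs=<9,3>
  2: (1,0).acc=51  regs=<6,6>
  2: (1,1).acc=45  regs=<5,9>
  3: (0,1).acc=54  regs=<0,0>
  3: (1,0).acc=51  regs=<0,0>
  3: (1,1).acc=63  regs=<6,3>
  4: (0,1).acc=54  regs=<0,0>
  4: (1,0).acc=51  regs=<0,0>
  4: (1,1).acc=63  regs=<0,0>

PE[1][1].acc = 63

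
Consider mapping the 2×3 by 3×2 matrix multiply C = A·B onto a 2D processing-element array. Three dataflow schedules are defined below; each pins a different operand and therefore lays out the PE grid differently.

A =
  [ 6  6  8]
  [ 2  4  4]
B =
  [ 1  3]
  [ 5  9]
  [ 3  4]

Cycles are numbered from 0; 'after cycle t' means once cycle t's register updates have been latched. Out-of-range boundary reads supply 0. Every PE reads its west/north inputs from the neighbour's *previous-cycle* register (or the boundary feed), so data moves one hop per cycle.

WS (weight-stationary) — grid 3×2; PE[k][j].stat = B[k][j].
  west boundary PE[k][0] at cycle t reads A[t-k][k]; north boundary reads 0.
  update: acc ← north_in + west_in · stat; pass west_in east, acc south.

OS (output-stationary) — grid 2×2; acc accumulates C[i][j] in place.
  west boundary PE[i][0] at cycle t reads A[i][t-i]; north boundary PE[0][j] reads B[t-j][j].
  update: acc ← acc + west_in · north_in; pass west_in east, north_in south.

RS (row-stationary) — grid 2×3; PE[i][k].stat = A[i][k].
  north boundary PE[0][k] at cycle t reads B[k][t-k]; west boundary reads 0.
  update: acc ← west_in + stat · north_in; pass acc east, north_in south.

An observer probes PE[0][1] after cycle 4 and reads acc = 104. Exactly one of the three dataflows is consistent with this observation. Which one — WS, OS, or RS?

dataflow = OS

WS [3×2] PE[0][1] across cycles:
  @0  [0,1]  acc 0  |  →0  ↓0
  @1  [0,1]  acc 18  |  →6  ↓18
  @2  [0,1]  acc 6  |  →2  ↓6
  @3  [0,1]  acc 0  |  →0  ↓0
  @4  [0,1]  acc 0  |  →0  ↓0
OS [2×2] PE[0][1] across cycles:
  @0  [0,1]  acc 0  |  →0  ↓0
  @1  [0,1]  acc 18  |  →6  ↓3
  @2  [0,1]  acc 72  |  →6  ↓9
  @3  [0,1]  acc 104  |  →8  ↓4
  @4  [0,1]  acc 104  |  →0  ↓0
RS [2×3] PE[0][1] across cycles:
  @0  [0,1]  acc 0  |  →0  ↓0
  @1  [0,1]  acc 36  |  →36  ↓5
  @2  [0,1]  acc 72  |  →72  ↓9
  @3  [0,1]  acc 0  |  →0  ↓0
  @4  [0,1]  acc 0  |  →0  ↓0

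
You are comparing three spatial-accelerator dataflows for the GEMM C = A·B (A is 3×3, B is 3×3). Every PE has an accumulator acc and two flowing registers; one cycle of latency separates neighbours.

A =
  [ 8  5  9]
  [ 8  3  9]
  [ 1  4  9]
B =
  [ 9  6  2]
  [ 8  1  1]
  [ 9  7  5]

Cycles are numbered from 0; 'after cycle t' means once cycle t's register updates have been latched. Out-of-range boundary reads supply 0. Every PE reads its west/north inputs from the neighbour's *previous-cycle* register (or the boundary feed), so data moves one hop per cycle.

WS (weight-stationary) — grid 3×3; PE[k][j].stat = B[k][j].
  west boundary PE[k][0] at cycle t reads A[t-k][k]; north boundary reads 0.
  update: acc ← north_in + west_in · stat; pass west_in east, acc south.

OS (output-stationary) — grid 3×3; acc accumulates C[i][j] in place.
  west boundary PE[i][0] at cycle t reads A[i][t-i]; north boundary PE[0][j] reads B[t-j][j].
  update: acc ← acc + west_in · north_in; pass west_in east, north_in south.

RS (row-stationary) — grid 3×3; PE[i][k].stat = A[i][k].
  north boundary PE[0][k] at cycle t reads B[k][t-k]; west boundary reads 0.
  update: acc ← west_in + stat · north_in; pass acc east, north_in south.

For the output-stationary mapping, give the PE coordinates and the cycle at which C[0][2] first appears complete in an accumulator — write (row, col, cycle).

(row, col, cycle) = (0, 2, 4)

OS: C[0][2] accumulates in PE[0][2]:
  step 0 · PE0,2: acc=0; fwd→0 fwd↓0
  step 1 · PE0,2: acc=0; fwd→0 fwd↓0
  step 2 · PE0,2: acc=16; fwd→8 fwd↓2
  step 3 · PE0,2: acc=21; fwd→5 fwd↓1
  step 4 · PE0,2: acc=66; fwd→9 fwd↓5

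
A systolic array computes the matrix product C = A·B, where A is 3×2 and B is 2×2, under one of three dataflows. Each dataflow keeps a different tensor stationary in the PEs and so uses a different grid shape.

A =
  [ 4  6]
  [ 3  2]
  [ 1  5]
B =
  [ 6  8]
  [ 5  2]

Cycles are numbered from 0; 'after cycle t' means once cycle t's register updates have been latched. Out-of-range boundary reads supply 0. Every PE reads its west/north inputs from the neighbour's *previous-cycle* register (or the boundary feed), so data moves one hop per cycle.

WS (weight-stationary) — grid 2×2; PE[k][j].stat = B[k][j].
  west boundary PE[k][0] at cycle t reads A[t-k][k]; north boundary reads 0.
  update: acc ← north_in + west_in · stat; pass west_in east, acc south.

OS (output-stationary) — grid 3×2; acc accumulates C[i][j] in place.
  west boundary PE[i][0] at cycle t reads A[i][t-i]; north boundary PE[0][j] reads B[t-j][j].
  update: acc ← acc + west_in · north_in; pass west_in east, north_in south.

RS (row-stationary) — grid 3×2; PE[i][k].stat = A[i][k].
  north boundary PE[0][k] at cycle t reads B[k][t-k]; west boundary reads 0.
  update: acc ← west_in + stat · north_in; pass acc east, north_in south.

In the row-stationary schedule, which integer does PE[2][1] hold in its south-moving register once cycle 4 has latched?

RS on a 3×2 grid — tracing PE[2][1] and its feeders:
  c0 r1c1: 0 / 0 / 0
  c0 r2c0: 0 / 0 / 0
  c0 r2c1: 0 / 0 / 0
  c1 r1c1: 0 / 0 / 0
  c1 r2c0: 0 / 0 / 0
  c1 r2c1: 0 / 0 / 0
  c2 r1c1: 28 / 28 / 5
  c2 r2c0: 6 / 6 / 6
  c2 r2c1: 0 / 0 / 0
  c3 r1c1: 28 / 28 / 2
  c3 r2c0: 8 / 8 / 8
  c3 r2c1: 31 / 31 / 5
  c4 r1c1: 0 / 0 / 0
  c4 r2c0: 0 / 0 / 0
  c4 r2c1: 18 / 18 / 2

register = 2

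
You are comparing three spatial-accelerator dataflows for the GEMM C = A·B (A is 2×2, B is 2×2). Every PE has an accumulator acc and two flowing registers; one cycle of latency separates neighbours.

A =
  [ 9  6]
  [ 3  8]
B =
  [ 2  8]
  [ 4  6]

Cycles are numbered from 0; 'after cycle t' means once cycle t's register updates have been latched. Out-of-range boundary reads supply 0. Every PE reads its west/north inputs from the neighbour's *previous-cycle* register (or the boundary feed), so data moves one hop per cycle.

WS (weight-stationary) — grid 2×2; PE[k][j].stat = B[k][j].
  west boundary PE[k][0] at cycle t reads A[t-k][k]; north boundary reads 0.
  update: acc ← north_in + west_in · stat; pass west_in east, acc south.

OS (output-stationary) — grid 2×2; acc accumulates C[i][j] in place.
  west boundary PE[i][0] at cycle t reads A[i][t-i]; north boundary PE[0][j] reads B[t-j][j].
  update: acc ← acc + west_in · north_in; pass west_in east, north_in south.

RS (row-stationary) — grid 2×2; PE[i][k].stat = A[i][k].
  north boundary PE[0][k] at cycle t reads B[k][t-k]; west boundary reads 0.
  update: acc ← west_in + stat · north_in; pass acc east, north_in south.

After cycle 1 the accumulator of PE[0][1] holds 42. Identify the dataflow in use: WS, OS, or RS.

— WS: 2×2; PE[0][1] trace:
  step 0 · PE0,1: acc=0; fwd→0 fwd↓0
  step 1 · PE0,1: acc=72; fwd→9 fwd↓72
— OS: 2×2; PE[0][1] trace:
  step 0 · PE0,1: acc=0; fwd→0 fwd↓0
  step 1 · PE0,1: acc=72; fwd→9 fwd↓8
— RS: 2×2; PE[0][1] trace:
  step 0 · PE0,1: acc=0; fwd→0 fwd↓0
  step 1 · PE0,1: acc=42; fwd→42 fwd↓4

dataflow = RS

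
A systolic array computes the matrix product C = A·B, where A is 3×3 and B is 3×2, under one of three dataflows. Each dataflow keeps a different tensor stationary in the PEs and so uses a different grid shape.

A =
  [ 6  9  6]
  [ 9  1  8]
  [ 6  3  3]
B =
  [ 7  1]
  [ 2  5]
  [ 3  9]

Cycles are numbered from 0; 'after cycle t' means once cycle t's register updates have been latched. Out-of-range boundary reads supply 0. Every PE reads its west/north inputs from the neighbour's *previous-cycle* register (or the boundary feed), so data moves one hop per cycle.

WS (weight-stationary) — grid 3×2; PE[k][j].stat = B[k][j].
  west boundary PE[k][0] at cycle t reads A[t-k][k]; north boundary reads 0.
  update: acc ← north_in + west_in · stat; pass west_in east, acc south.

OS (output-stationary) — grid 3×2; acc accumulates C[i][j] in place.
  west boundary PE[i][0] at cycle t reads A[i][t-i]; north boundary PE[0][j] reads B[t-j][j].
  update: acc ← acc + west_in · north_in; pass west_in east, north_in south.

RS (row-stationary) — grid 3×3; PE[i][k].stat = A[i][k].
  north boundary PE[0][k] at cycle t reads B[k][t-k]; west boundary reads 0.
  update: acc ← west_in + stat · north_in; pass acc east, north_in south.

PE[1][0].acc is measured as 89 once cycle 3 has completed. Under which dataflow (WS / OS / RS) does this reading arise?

dataflow = OS

— WS: 3×2; PE[1][0] trace:
  t=0 PE[1][0]: acc=0 h=0 v=0
  t=1 PE[1][0]: acc=60 h=9 v=60
  t=2 PE[1][0]: acc=65 h=1 v=65
  t=3 PE[1][0]: acc=48 h=3 v=48
— OS: 3×2; PE[1][0] trace:
  t=0 PE[1][0]: acc=0 h=0 v=0
  t=1 PE[1][0]: acc=63 h=9 v=7
  t=2 PE[1][0]: acc=65 h=1 v=2
  t=3 PE[1][0]: acc=89 h=8 v=3
— RS: 3×3; PE[1][0] trace:
  t=0 PE[1][0]: acc=0 h=0 v=0
  t=1 PE[1][0]: acc=63 h=63 v=7
  t=2 PE[1][0]: acc=9 h=9 v=1
  t=3 PE[1][0]: acc=0 h=0 v=0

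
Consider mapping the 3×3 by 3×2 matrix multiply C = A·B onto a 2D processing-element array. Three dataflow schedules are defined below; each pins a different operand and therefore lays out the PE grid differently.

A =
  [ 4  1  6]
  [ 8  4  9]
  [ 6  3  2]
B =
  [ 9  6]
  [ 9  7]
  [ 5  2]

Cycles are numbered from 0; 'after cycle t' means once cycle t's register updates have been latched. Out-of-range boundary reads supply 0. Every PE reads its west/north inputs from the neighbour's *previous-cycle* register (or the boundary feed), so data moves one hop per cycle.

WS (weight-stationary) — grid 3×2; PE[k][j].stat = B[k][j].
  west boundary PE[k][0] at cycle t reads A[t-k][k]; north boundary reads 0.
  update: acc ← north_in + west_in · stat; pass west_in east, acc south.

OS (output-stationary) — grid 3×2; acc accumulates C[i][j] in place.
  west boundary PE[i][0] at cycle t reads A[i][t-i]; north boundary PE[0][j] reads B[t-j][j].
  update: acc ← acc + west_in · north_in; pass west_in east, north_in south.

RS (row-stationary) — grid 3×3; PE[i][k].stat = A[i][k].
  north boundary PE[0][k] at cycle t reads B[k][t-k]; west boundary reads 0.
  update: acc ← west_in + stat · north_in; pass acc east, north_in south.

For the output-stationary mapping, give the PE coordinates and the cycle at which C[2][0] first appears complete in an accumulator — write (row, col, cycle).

OS — PE[2][0] is where C[2][0] collects:
  0: (2,0).acc=0  regs=<0,0>
  1: (2,0).acc=0  regs=<0,0>
  2: (2,0).acc=54  regs=<6,9>
  3: (2,0).acc=81  regs=<3,9>
  4: (2,0).acc=91  regs=<2,5>

(row, col, cycle) = (2, 0, 4)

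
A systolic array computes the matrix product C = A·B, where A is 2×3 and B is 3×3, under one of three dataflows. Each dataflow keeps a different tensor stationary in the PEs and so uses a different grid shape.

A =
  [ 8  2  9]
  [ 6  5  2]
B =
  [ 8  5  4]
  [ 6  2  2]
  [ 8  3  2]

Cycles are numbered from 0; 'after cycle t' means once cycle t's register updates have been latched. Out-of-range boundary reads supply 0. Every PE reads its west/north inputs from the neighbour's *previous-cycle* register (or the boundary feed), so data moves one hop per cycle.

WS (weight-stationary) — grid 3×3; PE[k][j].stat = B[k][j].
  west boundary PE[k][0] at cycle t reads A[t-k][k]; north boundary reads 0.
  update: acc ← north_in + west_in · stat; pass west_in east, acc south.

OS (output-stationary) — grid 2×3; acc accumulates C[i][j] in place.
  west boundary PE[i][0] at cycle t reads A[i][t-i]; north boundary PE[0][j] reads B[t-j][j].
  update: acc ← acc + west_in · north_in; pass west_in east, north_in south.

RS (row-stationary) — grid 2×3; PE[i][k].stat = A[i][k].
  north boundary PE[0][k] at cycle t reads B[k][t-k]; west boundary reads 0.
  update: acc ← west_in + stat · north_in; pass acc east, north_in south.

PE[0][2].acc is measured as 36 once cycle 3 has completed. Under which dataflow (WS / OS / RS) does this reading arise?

WS [3×3] PE[0][2] across cycles:
  cycle 0: PE[0][2] → acc 0, east 0, south 0
  cycle 1: PE[0][2] → acc 0, east 0, south 0
  cycle 2: PE[0][2] → acc 32, east 8, south 32
  cycle 3: PE[0][2] → acc 24, east 6, south 24
OS [2×3] PE[0][2] across cycles:
  cycle 0: PE[0][2] → acc 0, east 0, south 0
  cycle 1: PE[0][2] → acc 0, east 0, south 0
  cycle 2: PE[0][2] → acc 32, east 8, south 4
  cycle 3: PE[0][2] → acc 36, east 2, south 2
RS [2×3] PE[0][2] across cycles:
  cycle 0: PE[0][2] → acc 0, east 0, south 0
  cycle 1: PE[0][2] → acc 0, east 0, south 0
  cycle 2: PE[0][2] → acc 148, east 148, south 8
  cycle 3: PE[0][2] → acc 71, east 71, south 3

dataflow = OS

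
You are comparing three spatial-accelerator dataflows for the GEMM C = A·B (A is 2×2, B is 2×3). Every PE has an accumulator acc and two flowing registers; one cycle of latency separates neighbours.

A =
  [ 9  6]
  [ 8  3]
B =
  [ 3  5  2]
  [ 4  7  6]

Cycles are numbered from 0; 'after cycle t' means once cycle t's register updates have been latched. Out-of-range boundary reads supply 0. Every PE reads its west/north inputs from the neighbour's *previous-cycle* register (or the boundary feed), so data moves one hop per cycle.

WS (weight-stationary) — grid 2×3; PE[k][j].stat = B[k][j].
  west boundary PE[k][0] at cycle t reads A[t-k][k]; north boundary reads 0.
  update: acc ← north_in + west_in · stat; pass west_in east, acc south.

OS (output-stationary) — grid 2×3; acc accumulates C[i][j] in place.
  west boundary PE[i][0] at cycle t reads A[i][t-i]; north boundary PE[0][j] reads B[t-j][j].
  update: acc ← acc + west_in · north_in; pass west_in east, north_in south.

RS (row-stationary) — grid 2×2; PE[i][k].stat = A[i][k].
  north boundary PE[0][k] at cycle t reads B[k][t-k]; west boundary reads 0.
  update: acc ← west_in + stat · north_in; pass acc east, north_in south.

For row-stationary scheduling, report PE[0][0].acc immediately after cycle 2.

PE[0][0].acc = 18

Tracing RS — 2×2 array, target PE[0][0]:
  0: (0,0).acc=27  regs=<27,3>
  1: (0,0).acc=45  regs=<45,5>
  2: (0,0).acc=18  regs=<18,2>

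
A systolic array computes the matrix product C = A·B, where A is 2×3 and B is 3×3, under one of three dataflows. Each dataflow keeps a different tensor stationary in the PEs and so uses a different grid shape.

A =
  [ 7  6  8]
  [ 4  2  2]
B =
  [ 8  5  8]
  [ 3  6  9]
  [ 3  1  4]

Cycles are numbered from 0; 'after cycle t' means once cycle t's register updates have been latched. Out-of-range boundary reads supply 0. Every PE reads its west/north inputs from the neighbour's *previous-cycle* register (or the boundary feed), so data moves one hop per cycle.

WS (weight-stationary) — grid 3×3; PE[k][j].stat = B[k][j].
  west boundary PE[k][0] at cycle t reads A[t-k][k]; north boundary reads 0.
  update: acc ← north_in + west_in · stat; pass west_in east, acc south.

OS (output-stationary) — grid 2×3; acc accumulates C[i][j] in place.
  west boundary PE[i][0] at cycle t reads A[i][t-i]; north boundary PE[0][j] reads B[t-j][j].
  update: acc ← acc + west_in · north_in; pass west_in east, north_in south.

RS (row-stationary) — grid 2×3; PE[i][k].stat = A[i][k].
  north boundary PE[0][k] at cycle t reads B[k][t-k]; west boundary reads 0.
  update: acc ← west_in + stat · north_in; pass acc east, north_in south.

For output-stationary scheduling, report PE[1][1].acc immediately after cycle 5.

OS (2×3). Following PE[1][1] plus its west/north inputs:
  step 0 · PE0,1: acc=0; fwd→0 fwd↓0
  step 0 · PE1,0: acc=0; fwd→0 fwd↓0
  step 0 · PE1,1: acc=0; fwd→0 fwd↓0
  step 1 · PE0,1: acc=35; fwd→7 fwd↓5
  step 1 · PE1,0: acc=32; fwd→4 fwd↓8
  step 1 · PE1,1: acc=0; fwd→0 fwd↓0
  step 2 · PE0,1: acc=71; fwd→6 fwd↓6
  step 2 · PE1,0: acc=38; fwd→2 fwd↓3
  step 2 · PE1,1: acc=20; fwd→4 fwd↓5
  step 3 · PE0,1: acc=79; fwd→8 fwd↓1
  step 3 · PE1,0: acc=44; fwd→2 fwd↓3
  step 3 · PE1,1: acc=32; fwd→2 fwd↓6
  step 4 · PE0,1: acc=79; fwd→0 fwd↓0
  step 4 · PE1,0: acc=44; fwd→0 fwd↓0
  step 4 · PE1,1: acc=34; fwd→2 fwd↓1
  step 5 · PE0,1: acc=79; fwd→0 fwd↓0
  step 5 · PE1,0: acc=44; fwd→0 fwd↓0
  step 5 · PE1,1: acc=34; fwd→0 fwd↓0

PE[1][1].acc = 34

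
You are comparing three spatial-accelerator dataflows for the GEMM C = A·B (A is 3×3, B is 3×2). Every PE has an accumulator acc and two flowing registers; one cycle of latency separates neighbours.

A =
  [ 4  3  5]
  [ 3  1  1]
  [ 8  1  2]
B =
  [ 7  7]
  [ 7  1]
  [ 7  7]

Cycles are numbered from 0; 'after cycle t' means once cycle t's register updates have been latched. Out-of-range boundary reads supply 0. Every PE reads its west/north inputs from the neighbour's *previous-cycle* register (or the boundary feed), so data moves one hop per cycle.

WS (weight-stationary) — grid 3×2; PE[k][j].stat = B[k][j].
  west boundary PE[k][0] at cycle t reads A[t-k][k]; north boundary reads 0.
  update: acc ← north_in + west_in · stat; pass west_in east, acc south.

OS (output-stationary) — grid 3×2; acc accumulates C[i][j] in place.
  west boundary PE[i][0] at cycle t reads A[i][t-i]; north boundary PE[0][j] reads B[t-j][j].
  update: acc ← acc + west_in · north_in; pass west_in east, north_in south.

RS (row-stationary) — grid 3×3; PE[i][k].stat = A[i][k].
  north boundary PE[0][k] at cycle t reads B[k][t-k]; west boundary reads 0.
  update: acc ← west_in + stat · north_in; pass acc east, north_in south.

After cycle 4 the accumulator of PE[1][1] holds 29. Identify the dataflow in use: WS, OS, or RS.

WS [3×2] PE[1][1] across cycles:
  t=0 PE[1][1]: acc=0 h=0 v=0
  t=1 PE[1][1]: acc=0 h=0 v=0
  t=2 PE[1][1]: acc=31 h=3 v=31
  t=3 PE[1][1]: acc=22 h=1 v=22
  t=4 PE[1][1]: acc=57 h=1 v=57
OS [3×2] PE[1][1] across cycles:
  t=0 PE[1][1]: acc=0 h=0 v=0
  t=1 PE[1][1]: acc=0 h=0 v=0
  t=2 PE[1][1]: acc=21 h=3 v=7
  t=3 PE[1][1]: acc=22 h=1 v=1
  t=4 PE[1][1]: acc=29 h=1 v=7
RS [3×3] PE[1][1] across cycles:
  t=0 PE[1][1]: acc=0 h=0 v=0
  t=1 PE[1][1]: acc=0 h=0 v=0
  t=2 PE[1][1]: acc=28 h=28 v=7
  t=3 PE[1][1]: acc=22 h=22 v=1
  t=4 PE[1][1]: acc=0 h=0 v=0

dataflow = OS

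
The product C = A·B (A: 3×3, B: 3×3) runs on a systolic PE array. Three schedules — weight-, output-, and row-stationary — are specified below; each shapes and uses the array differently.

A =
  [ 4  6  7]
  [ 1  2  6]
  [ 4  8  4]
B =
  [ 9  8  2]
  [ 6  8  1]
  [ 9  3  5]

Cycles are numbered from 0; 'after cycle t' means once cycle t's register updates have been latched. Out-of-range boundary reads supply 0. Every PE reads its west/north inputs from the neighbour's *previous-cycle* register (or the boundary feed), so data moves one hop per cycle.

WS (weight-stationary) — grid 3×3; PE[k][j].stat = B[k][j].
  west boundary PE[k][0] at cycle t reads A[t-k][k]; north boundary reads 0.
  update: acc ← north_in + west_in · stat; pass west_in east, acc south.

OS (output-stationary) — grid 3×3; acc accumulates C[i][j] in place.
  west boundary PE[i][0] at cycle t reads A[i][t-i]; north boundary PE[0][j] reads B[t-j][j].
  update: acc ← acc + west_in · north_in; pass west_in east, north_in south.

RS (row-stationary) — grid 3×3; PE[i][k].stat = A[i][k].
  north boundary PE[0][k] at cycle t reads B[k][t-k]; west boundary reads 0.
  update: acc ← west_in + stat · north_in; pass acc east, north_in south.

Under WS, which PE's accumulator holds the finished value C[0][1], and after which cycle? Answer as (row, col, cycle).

(row, col, cycle) = (2, 1, 3)

WS: C[0][1] accumulates in PE[2][1]:
  [0] (2,1) acc=0 (h:0 v:0)
  [1] (2,1) acc=0 (h:0 v:0)
  [2] (2,1) acc=0 (h:0 v:0)
  [3] (2,1) acc=101 (h:7 v:101)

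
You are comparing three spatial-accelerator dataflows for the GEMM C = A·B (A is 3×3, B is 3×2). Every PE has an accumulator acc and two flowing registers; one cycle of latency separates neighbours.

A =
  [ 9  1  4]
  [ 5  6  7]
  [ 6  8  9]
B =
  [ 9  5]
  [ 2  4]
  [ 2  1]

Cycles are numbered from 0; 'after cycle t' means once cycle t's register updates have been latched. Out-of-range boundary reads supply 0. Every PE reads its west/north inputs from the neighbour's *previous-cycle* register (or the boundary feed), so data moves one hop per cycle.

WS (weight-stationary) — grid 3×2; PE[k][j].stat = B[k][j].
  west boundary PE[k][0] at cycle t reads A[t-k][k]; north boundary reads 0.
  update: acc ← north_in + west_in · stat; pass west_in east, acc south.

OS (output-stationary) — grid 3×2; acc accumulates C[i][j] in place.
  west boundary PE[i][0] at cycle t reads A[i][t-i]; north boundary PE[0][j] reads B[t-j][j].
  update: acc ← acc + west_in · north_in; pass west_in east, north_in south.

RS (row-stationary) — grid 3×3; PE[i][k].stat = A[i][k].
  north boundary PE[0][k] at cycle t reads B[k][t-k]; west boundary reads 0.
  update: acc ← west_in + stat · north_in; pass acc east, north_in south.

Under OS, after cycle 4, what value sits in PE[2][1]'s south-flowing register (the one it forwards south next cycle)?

register = 4

Tracing OS — 3×2 array, target PE[2][1]:
  cycle 0: PE[1][1] → acc 0, east 0, south 0
  cycle 0: PE[2][0] → acc 0, east 0, south 0
  cycle 0: PE[2][1] → acc 0, east 0, south 0
  cycle 1: PE[1][1] → acc 0, east 0, south 0
  cycle 1: PE[2][0] → acc 0, east 0, south 0
  cycle 1: PE[2][1] → acc 0, east 0, south 0
  cycle 2: PE[1][1] → acc 25, east 5, south 5
  cycle 2: PE[2][0] → acc 54, east 6, south 9
  cycle 2: PE[2][1] → acc 0, east 0, south 0
  cycle 3: PE[1][1] → acc 49, east 6, south 4
  cycle 3: PE[2][0] → acc 70, east 8, south 2
  cycle 3: PE[2][1] → acc 30, east 6, south 5
  cycle 4: PE[1][1] → acc 56, east 7, south 1
  cycle 4: PE[2][0] → acc 88, east 9, south 2
  cycle 4: PE[2][1] → acc 62, east 8, south 4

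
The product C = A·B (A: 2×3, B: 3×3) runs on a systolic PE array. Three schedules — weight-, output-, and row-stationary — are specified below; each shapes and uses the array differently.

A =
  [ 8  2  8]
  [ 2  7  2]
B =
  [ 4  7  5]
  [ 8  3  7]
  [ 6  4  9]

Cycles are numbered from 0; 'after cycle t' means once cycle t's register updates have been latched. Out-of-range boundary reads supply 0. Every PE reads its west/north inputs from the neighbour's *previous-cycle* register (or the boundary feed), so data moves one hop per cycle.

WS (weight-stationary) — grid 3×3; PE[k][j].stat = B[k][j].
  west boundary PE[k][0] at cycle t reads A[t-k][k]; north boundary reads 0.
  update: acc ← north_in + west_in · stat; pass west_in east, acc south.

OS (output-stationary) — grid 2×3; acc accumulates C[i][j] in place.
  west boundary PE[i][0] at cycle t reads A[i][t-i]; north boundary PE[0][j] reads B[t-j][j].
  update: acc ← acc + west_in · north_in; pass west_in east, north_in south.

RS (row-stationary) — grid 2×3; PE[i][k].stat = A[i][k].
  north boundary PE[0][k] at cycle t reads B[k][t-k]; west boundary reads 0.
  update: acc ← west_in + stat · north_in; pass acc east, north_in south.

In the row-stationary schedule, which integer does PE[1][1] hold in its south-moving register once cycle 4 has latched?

RS on a 2×3 grid — tracing PE[1][1] and its feeders:
  [0] (0,1) acc=0 (h:0 v:0)
  [0] (1,0) acc=0 (h:0 v:0)
  [0] (1,1) acc=0 (h:0 v:0)
  [1] (0,1) acc=48 (h:48 v:8)
  [1] (1,0) acc=8 (h:8 v:4)
  [1] (1,1) acc=0 (h:0 v:0)
  [2] (0,1) acc=62 (h:62 v:3)
  [2] (1,0) acc=14 (h:14 v:7)
  [2] (1,1) acc=64 (h:64 v:8)
  [3] (0,1) acc=54 (h:54 v:7)
  [3] (1,0) acc=10 (h:10 v:5)
  [3] (1,1) acc=35 (h:35 v:3)
  [4] (0,1) acc=0 (h:0 v:0)
  [4] (1,0) acc=0 (h:0 v:0)
  [4] (1,1) acc=59 (h:59 v:7)

register = 7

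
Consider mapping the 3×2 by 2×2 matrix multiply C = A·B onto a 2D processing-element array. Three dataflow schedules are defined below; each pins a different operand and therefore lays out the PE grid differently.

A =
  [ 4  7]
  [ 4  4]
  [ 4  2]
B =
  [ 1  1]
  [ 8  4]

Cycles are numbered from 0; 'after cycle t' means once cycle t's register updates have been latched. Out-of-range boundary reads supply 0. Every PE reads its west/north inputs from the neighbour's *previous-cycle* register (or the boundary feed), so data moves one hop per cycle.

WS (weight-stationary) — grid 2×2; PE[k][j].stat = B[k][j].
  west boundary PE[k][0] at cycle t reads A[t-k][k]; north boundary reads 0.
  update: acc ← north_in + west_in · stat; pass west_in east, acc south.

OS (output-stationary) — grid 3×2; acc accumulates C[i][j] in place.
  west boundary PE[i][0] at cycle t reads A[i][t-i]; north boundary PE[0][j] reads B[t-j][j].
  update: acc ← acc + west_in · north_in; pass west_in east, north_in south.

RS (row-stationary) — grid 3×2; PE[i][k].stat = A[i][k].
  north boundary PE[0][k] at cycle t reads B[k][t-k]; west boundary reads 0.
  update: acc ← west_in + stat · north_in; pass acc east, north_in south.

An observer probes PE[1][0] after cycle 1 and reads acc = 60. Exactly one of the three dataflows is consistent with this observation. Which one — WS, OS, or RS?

WS [2×2] PE[1][0] across cycles:
  @0  [1,0]  acc 0  |  →0  ↓0
  @1  [1,0]  acc 60  |  →7  ↓60
OS [3×2] PE[1][0] across cycles:
  @0  [1,0]  acc 0  |  →0  ↓0
  @1  [1,0]  acc 4  |  →4  ↓1
RS [3×2] PE[1][0] across cycles:
  @0  [1,0]  acc 0  |  →0  ↓0
  @1  [1,0]  acc 4  |  →4  ↓1

dataflow = WS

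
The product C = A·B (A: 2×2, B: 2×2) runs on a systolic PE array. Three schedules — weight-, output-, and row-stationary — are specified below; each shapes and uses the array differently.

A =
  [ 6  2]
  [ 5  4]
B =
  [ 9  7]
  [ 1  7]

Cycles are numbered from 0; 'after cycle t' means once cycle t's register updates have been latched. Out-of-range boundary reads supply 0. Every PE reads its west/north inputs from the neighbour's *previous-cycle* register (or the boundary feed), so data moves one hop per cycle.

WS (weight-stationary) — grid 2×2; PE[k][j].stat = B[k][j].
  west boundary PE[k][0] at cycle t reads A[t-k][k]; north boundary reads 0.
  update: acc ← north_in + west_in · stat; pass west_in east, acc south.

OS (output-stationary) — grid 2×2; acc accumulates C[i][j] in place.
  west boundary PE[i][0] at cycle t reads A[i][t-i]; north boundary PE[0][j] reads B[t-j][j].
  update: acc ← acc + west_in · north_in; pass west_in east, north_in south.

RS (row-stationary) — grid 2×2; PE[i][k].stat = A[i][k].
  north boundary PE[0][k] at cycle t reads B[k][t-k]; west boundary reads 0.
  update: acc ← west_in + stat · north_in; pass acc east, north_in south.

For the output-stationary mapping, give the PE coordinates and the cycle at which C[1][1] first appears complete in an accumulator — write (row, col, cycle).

(row, col, cycle) = (1, 1, 3)

OS — PE[1][1] is where C[1][1] collects:
  [0] (1,1) acc=0 (h:0 v:0)
  [1] (1,1) acc=0 (h:0 v:0)
  [2] (1,1) acc=35 (h:5 v:7)
  [3] (1,1) acc=63 (h:4 v:7)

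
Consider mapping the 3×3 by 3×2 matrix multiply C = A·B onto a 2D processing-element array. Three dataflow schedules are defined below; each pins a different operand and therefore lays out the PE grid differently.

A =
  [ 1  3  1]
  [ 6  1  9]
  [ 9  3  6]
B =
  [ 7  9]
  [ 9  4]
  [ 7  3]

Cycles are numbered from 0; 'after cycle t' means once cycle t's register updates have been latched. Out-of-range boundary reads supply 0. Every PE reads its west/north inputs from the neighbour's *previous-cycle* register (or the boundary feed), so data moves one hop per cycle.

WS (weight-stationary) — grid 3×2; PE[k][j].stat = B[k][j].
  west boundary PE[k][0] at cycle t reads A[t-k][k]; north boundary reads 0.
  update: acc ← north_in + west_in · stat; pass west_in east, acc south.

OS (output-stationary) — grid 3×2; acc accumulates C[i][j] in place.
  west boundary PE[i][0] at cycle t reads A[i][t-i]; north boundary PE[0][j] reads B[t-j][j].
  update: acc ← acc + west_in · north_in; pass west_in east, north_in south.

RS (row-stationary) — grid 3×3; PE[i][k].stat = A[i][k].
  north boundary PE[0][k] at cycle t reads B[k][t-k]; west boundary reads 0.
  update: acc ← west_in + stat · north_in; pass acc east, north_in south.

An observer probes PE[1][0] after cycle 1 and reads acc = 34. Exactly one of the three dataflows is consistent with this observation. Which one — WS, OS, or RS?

WS [3×2] PE[1][0] across cycles:
  step 0 · PE1,0: acc=0; fwd→0 fwd↓0
  step 1 · PE1,0: acc=34; fwd→3 fwd↓34
OS [3×2] PE[1][0] across cycles:
  step 0 · PE1,0: acc=0; fwd→0 fwd↓0
  step 1 · PE1,0: acc=42; fwd→6 fwd↓7
RS [3×3] PE[1][0] across cycles:
  step 0 · PE1,0: acc=0; fwd→0 fwd↓0
  step 1 · PE1,0: acc=42; fwd→42 fwd↓7

dataflow = WS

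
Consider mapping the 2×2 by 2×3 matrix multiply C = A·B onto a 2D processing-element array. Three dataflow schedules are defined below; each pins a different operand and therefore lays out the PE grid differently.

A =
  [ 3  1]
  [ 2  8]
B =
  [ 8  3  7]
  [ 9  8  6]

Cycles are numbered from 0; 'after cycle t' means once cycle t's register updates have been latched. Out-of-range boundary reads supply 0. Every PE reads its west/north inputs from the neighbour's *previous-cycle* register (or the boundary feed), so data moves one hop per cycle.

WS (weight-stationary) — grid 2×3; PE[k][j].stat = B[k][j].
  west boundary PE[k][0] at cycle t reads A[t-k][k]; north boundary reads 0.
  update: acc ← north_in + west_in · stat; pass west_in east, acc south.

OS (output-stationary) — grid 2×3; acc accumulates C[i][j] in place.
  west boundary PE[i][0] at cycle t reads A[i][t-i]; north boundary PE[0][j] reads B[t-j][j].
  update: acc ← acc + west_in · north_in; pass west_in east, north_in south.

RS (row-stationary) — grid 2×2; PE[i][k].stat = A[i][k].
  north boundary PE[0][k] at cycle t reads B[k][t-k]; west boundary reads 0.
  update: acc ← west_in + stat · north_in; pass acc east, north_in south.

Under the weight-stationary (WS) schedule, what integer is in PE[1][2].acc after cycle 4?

WS (2×3). Following PE[1][2] plus its west/north inputs:
  0: (0,2).acc=0  regs=<0,0>
  0: (1,1).acc=0  regs=<0,0>
  0: (1,2).acc=0  regs=<0,0>
  1: (0,2).acc=0  regs=<0,0>
  1: (1,1).acc=0  regs=<0,0>
  1: (1,2).acc=0  regs=<0,0>
  2: (0,2).acc=21  regs=<3,21>
  2: (1,1).acc=17  regs=<1,17>
  2: (1,2).acc=0  regs=<0,0>
  3: (0,2).acc=14  regs=<2,14>
  3: (1,1).acc=70  regs=<8,70>
  3: (1,2).acc=27  regs=<1,27>
  4: (0,2).acc=0  regs=<0,0>
  4: (1,1).acc=0  regs=<0,0>
  4: (1,2).acc=62  regs=<8,62>

PE[1][2].acc = 62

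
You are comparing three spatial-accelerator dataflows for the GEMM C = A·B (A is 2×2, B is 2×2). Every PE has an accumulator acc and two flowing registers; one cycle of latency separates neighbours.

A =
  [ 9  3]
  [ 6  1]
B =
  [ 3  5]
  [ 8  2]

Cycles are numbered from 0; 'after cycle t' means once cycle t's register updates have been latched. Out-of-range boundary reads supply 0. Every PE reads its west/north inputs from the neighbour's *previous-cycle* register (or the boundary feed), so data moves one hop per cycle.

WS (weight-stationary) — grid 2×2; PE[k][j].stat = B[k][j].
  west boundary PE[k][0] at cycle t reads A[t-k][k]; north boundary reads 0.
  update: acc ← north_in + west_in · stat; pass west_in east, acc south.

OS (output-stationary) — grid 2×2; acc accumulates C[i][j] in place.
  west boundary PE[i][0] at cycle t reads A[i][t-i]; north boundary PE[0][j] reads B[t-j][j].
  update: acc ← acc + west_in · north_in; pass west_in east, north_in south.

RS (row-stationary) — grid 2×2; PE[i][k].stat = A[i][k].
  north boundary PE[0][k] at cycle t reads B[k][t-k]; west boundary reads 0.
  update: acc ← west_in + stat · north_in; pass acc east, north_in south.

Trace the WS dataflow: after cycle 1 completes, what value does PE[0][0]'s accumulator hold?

WS on a 2×2 grid — tracing PE[0][0] and its feeders:
  after 0 — PE[0][0] acc=27, pass-E 9, pass-S 27
  after 1 — PE[0][0] acc=18, pass-E 6, pass-S 18

PE[0][0].acc = 18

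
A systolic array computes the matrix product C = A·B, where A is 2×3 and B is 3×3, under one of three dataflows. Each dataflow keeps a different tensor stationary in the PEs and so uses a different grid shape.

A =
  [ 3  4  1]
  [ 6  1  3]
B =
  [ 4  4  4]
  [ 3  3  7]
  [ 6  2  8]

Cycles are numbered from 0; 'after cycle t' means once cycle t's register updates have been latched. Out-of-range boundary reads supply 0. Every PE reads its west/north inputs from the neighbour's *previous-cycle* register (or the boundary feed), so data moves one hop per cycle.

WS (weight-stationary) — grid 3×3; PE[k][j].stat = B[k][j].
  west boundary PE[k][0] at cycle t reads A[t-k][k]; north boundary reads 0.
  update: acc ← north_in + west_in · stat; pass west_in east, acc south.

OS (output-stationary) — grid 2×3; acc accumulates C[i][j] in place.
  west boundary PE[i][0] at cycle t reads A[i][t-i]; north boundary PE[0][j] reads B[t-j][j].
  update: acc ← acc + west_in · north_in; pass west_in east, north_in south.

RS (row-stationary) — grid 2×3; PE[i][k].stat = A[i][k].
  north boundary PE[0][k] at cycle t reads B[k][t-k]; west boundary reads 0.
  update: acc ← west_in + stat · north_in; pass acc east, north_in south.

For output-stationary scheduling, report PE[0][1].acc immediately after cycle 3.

OS 2×3: PE[0][1] cycle-by-cycle (with neighbour feeds):
  t=0 PE[0][0]: acc=12 h=3 v=4
  t=0 PE[0][1]: acc=0 h=0 v=0
  t=1 PE[0][0]: acc=24 h=4 v=3
  t=1 PE[0][1]: acc=12 h=3 v=4
  t=2 PE[0][0]: acc=30 h=1 v=6
  t=2 PE[0][1]: acc=24 h=4 v=3
  t=3 PE[0][0]: acc=30 h=0 v=0
  t=3 PE[0][1]: acc=26 h=1 v=2

PE[0][1].acc = 26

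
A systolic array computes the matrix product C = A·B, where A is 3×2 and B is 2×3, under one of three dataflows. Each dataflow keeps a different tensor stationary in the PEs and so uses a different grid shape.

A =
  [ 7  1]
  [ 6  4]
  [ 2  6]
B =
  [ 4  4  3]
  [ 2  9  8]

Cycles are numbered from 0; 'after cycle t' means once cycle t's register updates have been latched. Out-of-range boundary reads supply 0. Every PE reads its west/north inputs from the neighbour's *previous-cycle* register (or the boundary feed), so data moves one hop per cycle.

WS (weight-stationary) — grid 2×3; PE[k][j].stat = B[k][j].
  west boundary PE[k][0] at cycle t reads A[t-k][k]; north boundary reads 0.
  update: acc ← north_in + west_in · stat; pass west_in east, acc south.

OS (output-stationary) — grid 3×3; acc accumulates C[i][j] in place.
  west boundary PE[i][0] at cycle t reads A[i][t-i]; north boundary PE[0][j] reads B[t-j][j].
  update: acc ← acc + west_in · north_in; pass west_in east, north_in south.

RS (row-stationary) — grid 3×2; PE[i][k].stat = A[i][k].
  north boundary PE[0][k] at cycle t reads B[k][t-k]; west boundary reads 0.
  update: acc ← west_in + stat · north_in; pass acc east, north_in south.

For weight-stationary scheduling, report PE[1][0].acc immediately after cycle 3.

PE[1][0].acc = 20

Tracing WS — 2×3 array, target PE[1][0]:
  t=0 PE[0][0]: acc=28 h=7 v=28
  t=0 PE[1][0]: acc=0 h=0 v=0
  t=1 PE[0][0]: acc=24 h=6 v=24
  t=1 PE[1][0]: acc=30 h=1 v=30
  t=2 PE[0][0]: acc=8 h=2 v=8
  t=2 PE[1][0]: acc=32 h=4 v=32
  t=3 PE[0][0]: acc=0 h=0 v=0
  t=3 PE[1][0]: acc=20 h=6 v=20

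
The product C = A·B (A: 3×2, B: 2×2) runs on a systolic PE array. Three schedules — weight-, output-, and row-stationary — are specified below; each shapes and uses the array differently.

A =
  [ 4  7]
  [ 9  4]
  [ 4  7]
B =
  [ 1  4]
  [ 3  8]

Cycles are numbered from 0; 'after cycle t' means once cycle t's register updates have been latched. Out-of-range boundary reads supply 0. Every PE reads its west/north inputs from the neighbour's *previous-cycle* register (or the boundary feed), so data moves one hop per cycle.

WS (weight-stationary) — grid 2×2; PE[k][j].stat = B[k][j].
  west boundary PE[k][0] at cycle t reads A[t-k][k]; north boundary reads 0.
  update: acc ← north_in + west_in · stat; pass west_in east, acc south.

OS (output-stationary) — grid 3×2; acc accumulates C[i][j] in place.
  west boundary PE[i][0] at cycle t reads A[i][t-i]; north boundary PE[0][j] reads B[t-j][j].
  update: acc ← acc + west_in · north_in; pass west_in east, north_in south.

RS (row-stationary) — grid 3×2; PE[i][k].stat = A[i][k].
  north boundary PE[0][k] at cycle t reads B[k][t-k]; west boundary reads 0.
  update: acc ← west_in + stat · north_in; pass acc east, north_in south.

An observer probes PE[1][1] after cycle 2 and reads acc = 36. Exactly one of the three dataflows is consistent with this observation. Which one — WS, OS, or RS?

dataflow = OS

WS (2×2 grid), PE[1][1]:
  c0 r1c1: 0 / 0 / 0
  c1 r1c1: 0 / 0 / 0
  c2 r1c1: 72 / 7 / 72
OS (3×2 grid), PE[1][1]:
  c0 r1c1: 0 / 0 / 0
  c1 r1c1: 0 / 0 / 0
  c2 r1c1: 36 / 9 / 4
RS (3×2 grid), PE[1][1]:
  c0 r1c1: 0 / 0 / 0
  c1 r1c1: 0 / 0 / 0
  c2 r1c1: 21 / 21 / 3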